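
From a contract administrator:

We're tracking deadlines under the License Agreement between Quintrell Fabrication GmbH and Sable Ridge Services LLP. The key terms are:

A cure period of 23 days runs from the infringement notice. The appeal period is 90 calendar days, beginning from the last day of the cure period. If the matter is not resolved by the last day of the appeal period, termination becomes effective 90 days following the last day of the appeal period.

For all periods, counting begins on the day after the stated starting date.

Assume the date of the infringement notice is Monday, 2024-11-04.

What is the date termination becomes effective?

2025-05-26

The last day of the cure period: 2024-11-04 + 23 days = 2024-11-27.
The last day of the appeal period: 2024-11-27 + 90 days = 2025-02-25.
Adding 90 calendar days to 2025-02-25 gives 2025-05-26, which is the date termination becomes effective.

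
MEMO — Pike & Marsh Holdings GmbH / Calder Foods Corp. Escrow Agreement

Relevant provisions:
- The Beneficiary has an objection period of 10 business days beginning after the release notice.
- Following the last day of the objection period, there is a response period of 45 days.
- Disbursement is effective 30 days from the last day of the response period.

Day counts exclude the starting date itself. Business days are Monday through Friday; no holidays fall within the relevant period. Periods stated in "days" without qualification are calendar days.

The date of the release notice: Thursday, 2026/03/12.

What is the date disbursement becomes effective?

The last day of the objection period: 10 business days after Thursday, 2026/03/12, skipping weekends — Mar 13, Mar 16, Mar 17, Mar 18, Mar 19, Mar 20, Mar 23, Mar 24, Mar 25, Mar 26 — lands on Thursday, 2026/03/26.
The last day of the response period: 45 calendar days after 2026/03/26 is 2026/05/10.
The date disbursement becomes effective: 30 calendar days after 2026/05/10 is 2026/06/09.

2026/06/09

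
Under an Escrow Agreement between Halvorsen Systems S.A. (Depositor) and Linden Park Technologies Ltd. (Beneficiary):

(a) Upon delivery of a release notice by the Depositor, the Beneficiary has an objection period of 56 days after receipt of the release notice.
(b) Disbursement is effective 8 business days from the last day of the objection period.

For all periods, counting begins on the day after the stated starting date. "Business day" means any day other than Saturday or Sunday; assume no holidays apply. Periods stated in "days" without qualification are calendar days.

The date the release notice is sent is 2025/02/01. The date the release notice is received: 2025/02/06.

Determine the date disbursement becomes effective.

2025/04/15

Adding 56 calendar days to 2025/02/06 gives 2025/04/03, which is the last day of the objection period.
The date disbursement becomes effective: 8 business days after Thursday, 2025/04/03, skipping weekends — Apr 4, Apr 7, Apr 8, Apr 9, Apr 10, Apr 11, Apr 14, Apr 15 — lands on Tuesday, 2025/04/15.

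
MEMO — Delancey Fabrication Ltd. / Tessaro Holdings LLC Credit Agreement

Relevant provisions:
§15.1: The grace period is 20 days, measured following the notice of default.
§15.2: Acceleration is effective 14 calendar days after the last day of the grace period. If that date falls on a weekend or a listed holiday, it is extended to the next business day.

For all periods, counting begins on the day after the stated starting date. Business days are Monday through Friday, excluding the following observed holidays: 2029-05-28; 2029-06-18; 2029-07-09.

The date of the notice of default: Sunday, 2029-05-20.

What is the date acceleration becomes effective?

Adding 20 calendar days to 2029-05-20 gives 2029-06-09, which is the last day of the grace period.
The date acceleration becomes effective: 14 calendar days after 2029-06-09 is 2029-06-23. That falls on a Saturday, so it rolls to the next business day, Monday, 2029-06-25.

2029-06-25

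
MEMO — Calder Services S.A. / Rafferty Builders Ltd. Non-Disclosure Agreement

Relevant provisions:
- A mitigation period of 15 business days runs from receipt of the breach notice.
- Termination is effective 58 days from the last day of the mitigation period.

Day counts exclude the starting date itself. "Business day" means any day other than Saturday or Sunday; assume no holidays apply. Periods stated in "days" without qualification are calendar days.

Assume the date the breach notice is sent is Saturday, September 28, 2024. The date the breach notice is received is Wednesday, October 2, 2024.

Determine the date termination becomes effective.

December 20, 2024

The last day of the mitigation period: counting 15 business days from Wednesday, October 2, 2024 (Oct 3, Oct 4, Oct 7, Oct 8, …, Oct 21, Oct 22, Oct 23, skipping weekends) reaches Wednesday, October 23, 2024.
Adding 58 calendar days to October 23, 2024 gives December 20, 2024, which is the date termination becomes effective.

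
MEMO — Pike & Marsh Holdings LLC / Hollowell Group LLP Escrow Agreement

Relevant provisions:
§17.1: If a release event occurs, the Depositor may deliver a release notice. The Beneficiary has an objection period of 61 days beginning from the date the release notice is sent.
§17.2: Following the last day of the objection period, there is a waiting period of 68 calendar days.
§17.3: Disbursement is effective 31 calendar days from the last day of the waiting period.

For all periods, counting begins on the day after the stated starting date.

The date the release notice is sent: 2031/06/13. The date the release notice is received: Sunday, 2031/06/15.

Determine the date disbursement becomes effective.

2031/11/20

The last day of the objection period: 61 calendar days after 2031/06/13 is 2031/08/13.
The last day of the waiting period: 68 calendar days after 2031/08/13 is 2031/10/20.
Adding 31 calendar days to 2031/10/20 gives 2031/11/20, which is the date disbursement becomes effective.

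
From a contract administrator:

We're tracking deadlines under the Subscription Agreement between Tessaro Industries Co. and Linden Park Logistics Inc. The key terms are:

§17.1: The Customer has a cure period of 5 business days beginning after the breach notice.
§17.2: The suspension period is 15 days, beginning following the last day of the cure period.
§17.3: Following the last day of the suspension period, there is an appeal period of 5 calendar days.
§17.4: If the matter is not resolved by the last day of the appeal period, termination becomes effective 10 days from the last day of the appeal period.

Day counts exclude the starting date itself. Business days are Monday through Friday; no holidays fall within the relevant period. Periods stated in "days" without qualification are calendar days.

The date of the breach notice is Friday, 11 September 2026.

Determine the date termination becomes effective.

The last day of the cure period: 5 business days after Friday, 11 September 2026, skipping weekends — Sep 14, Sep 15, Sep 16, Sep 17, Sep 18 — lands on Friday, 18 September 2026.
Adding 15 calendar days to 18 September 2026 gives 3 October 2026, which is the last day of the suspension period.
The last day of the appeal period: 3 October 2026 + 5 days = 8 October 2026.
The date termination becomes effective: 8 October 2026 + 10 days = 18 October 2026.

18 October 2026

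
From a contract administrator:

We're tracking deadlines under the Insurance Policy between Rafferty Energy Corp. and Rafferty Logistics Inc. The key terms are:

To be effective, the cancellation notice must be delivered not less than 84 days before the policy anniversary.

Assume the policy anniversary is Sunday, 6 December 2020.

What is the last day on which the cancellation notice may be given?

13 September 2020

Counting back 84 calendar days from 6 December 2020 gives 13 September 2020.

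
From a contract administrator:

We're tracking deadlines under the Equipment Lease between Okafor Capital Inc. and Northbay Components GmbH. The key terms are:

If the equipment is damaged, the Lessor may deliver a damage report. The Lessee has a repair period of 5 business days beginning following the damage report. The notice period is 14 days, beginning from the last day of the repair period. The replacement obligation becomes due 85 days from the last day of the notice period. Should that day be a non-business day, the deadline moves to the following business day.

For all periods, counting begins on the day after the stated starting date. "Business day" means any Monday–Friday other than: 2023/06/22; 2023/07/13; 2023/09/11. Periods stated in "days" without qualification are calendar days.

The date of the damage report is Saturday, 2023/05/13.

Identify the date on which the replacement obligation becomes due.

The last day of the repair period: counting 5 business days from Saturday, 2023/05/13 (May 15, May 16, May 17, May 18, May 19, skipping weekends) reaches Friday, 2023/05/19.
The last day of the notice period: 14 calendar days after 2023/05/19 is 2023/06/02.
The date on which the replacement obligation becomes due: 2023/06/02 + 85 days = 2023/08/26. That falls on a Saturday, so it rolls to the next business day, Monday, 2023/08/28.

2023/08/28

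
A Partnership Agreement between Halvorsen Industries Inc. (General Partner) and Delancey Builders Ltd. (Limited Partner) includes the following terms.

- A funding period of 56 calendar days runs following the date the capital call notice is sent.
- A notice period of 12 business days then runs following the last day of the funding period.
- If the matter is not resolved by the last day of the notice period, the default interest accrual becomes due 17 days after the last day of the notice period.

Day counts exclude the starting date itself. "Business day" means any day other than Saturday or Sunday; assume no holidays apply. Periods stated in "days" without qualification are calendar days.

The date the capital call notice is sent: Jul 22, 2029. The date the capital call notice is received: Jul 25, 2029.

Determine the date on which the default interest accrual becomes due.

The last day of the funding period: 56 calendar days after Jul 22, 2029 is Sep 16, 2029.
The last day of the notice period: 12 business days after Sunday, Sep 16, 2029, skipping weekends — Sep 17, Sep 18, Sep 19, Sep 20, …, Sep 28, Oct 1, Oct 2 — lands on Tuesday, Oct 2, 2029.
Adding 17 calendar days to Oct 2, 2029 gives Oct 19, 2029, which is the date on which the default interest accrual becomes due.

Oct 19, 2029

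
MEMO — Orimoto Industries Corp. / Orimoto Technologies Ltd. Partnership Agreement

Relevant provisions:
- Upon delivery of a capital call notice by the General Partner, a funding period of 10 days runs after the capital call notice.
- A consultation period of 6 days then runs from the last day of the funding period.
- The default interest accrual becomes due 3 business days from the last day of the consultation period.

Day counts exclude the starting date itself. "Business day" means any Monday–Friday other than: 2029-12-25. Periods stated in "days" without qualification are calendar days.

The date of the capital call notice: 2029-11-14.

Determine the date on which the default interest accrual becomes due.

2029-12-05

Adding 10 calendar days to 2029-11-14 gives 2029-11-24, which is the last day of the funding period.
The last day of the consultation period: 2029-11-24 + 6 days = 2029-11-30.
The date on which the default interest accrual becomes due: counting 3 business days from Friday, 2029-11-30 (Dec 3, Dec 4, Dec 5, skipping weekends) reaches Wednesday, 2029-12-05.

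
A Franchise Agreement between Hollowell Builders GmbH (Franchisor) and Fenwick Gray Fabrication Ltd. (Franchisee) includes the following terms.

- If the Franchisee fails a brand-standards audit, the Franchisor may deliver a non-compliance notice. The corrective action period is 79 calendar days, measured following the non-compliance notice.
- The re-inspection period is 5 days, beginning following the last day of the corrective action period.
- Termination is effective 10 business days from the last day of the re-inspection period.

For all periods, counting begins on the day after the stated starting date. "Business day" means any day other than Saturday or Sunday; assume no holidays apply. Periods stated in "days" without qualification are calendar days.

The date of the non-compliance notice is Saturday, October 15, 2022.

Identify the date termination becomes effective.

January 20, 2023

Adding 79 calendar days to October 15, 2022 gives January 2, 2023, which is the last day of the corrective action period.
Adding 5 calendar days to January 2, 2023 gives January 7, 2023, which is the last day of the re-inspection period.
From Saturday, January 7, 2023, 10 business days (Jan 9, Jan 10, Jan 11, Jan 12, Jan 13, Jan 16, Jan 17, Jan 18, Jan 19, Jan 20, skipping weekends) brings us to Friday, January 20, 2023, which is the date termination becomes effective.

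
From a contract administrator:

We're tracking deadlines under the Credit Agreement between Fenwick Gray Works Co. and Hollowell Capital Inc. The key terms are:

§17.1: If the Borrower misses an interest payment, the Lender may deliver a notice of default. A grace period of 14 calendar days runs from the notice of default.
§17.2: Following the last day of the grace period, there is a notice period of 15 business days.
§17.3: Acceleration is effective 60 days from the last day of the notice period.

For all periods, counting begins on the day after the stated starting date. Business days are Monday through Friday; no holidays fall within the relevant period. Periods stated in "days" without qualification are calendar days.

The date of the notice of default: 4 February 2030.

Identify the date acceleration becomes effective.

10 May 2030

Adding 14 calendar days to 4 February 2030 gives 18 February 2030, which is the last day of the grace period.
The last day of the notice period: 15 business days after Monday, 18 February 2030, skipping weekends — Feb 19, Feb 20, Feb 21, Feb 22, …, Mar 7, Mar 8, Mar 11 — lands on Monday, 11 March 2030.
The date acceleration becomes effective: 60 calendar days after 11 March 2030 is 10 May 2030.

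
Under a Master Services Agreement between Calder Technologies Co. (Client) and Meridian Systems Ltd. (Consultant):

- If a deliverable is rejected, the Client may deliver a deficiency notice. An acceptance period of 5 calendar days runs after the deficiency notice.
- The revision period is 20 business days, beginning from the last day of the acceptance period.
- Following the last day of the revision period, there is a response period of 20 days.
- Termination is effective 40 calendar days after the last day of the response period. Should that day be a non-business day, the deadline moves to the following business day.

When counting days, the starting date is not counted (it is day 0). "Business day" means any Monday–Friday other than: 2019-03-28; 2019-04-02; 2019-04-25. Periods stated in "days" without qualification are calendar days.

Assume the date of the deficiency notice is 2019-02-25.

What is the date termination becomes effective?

Adding 5 calendar days to 2019-02-25 gives 2019-03-02, which is the last day of the acceptance period.
The last day of the revision period: 20 business days after Saturday, 2019-03-02, skipping weekends and the listed holiday on Mar 28 — Mar 4, Mar 5, Mar 6, Mar 7, …, Mar 27, Mar 29, Apr 1 — lands on Monday, 2019-04-01.
The last day of the response period: 2019-04-01 + 20 days = 2019-04-21.
The date termination becomes effective: 40 calendar days after 2019-04-21 is 2019-05-31. 2019-05-31 is a Friday and is not a listed holiday, so no roll-forward applies.

2019-05-31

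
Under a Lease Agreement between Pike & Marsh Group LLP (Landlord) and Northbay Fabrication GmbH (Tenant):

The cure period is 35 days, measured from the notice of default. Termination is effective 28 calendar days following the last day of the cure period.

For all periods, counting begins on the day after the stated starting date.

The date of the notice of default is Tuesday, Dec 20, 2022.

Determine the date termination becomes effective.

The last day of the cure period: 35 calendar days after Dec 20, 2022 is Jan 24, 2023.
The date termination becomes effective: 28 calendar days after Jan 24, 2023 is Feb 21, 2023.

Feb 21, 2023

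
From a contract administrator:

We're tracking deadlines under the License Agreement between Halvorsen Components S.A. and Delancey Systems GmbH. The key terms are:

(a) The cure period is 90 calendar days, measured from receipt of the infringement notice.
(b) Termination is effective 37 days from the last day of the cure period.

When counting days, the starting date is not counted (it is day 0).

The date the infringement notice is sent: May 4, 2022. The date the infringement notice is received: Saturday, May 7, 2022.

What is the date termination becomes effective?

The last day of the cure period: May 7, 2022 + 90 days = Aug 5, 2022.
The date termination becomes effective: 37 calendar days after Aug 5, 2022 is Sep 11, 2022.

Sep 11, 2022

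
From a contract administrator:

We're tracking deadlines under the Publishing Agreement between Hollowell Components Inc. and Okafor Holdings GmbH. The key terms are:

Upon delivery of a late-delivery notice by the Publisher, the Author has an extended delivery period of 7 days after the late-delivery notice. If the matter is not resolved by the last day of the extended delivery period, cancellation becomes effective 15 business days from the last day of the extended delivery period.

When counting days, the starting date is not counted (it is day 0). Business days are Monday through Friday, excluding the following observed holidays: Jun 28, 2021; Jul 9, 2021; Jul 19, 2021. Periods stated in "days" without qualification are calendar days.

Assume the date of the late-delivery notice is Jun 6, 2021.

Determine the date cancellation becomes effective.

Jul 5, 2021

The last day of the extended delivery period: Jun 6, 2021 + 7 days = Jun 13, 2021.
The date cancellation becomes effective: counting 15 business days from Sunday, Jun 13, 2021 (Jun 14, Jun 15, Jun 16, Jun 17, …, Jul 1, Jul 2, Jul 5, skipping weekends and the listed holiday on Jun 28) reaches Monday, Jul 5, 2021.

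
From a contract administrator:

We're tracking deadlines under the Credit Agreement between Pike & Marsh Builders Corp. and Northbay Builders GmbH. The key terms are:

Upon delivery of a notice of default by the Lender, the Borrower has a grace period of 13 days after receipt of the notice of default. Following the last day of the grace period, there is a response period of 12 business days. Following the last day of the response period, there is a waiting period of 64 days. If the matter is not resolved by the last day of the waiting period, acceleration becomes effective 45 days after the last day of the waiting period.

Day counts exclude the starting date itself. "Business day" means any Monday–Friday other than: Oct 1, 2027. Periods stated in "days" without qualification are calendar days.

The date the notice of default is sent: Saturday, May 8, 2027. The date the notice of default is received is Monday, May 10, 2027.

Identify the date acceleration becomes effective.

Sep 25, 2027

Adding 13 calendar days to May 10, 2027 gives May 23, 2027, which is the last day of the grace period.
The last day of the response period: counting 12 business days from Sunday, May 23, 2027 (May 24, May 25, May 26, May 27, …, Jun 4, Jun 7, Jun 8, skipping weekends) reaches Tuesday, Jun 8, 2027.
The last day of the waiting period: Jun 8, 2027 + 64 days = Aug 11, 2027.
Adding 45 calendar days to Aug 11, 2027 gives Sep 25, 2027, which is the date acceleration becomes effective.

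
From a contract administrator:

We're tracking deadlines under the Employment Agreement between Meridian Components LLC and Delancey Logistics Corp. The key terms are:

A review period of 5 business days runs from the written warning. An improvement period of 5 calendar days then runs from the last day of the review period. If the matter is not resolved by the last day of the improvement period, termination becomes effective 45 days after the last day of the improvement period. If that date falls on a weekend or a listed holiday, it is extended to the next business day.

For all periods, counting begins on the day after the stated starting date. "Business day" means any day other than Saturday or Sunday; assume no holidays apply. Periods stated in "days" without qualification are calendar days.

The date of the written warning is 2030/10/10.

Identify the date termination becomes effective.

The last day of the review period: 5 business days after Thursday, 2030/10/10, skipping weekends — Oct 11, Oct 14, Oct 15, Oct 16, Oct 17 — lands on Thursday, 2030/10/17.
The last day of the improvement period: 5 calendar days after 2030/10/17 is 2030/10/22.
The date termination becomes effective: 2030/10/22 + 45 days = 2030/12/06. 2030/12/06 is a Friday, so no roll-forward applies.

2030/12/06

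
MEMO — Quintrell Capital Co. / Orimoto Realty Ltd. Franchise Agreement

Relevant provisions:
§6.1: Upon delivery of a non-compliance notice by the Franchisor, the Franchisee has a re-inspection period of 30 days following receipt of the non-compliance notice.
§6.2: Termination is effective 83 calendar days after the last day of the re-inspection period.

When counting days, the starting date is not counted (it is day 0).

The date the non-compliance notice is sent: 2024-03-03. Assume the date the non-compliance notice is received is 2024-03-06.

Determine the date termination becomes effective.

Adding 30 calendar days to 2024-03-06 gives 2024-04-05, which is the last day of the re-inspection period.
Adding 83 calendar days to 2024-04-05 gives 2024-06-27, which is the date termination becomes effective.

2024-06-27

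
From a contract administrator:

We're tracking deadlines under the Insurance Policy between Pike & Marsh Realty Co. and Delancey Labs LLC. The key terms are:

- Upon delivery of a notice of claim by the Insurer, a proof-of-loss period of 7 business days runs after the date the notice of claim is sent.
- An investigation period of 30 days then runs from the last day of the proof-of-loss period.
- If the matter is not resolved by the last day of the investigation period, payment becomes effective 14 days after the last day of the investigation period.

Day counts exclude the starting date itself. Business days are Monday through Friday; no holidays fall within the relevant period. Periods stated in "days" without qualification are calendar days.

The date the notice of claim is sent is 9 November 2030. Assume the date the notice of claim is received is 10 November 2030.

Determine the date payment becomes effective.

The last day of the proof-of-loss period: 7 business days after Saturday, 9 November 2030, skipping weekends — Nov 11, Nov 12, Nov 13, Nov 14, Nov 15, Nov 18, Nov 19 — lands on Tuesday, 19 November 2030.
The last day of the investigation period: 19 November 2030 + 30 days = 19 December 2030.
The date payment becomes effective: 14 calendar days after 19 December 2030 is 2 January 2031.

2 January 2031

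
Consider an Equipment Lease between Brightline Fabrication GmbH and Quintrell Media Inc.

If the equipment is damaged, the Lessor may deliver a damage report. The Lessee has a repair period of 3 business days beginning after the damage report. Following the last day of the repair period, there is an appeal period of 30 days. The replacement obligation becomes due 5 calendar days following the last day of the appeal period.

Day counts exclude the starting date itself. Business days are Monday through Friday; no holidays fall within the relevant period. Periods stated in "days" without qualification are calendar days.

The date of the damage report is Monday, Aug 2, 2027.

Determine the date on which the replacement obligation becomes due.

Sep 9, 2027

The last day of the repair period: 3 business days after Monday, Aug 2, 2027, skipping weekends — Aug 3, Aug 4, Aug 5 — lands on Thursday, Aug 5, 2027.
The last day of the appeal period: Aug 5, 2027 + 30 days = Sep 4, 2027.
Adding 5 calendar days to Sep 4, 2027 gives Sep 9, 2027, which is the date on which the replacement obligation becomes due.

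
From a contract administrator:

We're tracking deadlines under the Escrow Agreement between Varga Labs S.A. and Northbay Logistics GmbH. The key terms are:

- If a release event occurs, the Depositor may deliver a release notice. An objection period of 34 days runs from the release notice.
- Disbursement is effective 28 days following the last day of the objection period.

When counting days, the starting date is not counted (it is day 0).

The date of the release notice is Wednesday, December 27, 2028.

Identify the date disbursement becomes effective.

Adding 34 calendar days to December 27, 2028 gives January 30, 2029, which is the last day of the objection period.
The date disbursement becomes effective: January 30, 2029 + 28 days = February 27, 2029.

February 27, 2029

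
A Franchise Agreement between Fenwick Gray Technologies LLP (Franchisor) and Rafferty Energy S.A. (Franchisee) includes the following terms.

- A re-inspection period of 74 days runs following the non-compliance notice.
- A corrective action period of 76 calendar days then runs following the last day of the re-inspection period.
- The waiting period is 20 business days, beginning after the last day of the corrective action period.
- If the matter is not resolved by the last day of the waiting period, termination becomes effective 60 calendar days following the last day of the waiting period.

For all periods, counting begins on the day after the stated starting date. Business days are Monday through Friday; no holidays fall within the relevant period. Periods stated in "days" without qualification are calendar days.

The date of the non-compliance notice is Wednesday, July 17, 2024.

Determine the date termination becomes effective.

March 11, 2025

The last day of the re-inspection period: 74 calendar days after July 17, 2024 is September 29, 2024.
Adding 76 calendar days to September 29, 2024 gives December 14, 2024, which is the last day of the corrective action period.
The last day of the waiting period: counting 20 business days from Saturday, December 14, 2024 (Dec 16, Dec 17, Dec 18, Dec 19, …, Jan 8, Jan 9, Jan 10, skipping weekends) reaches Friday, January 10, 2025.
Adding 60 calendar days to January 10, 2025 gives March 11, 2025, which is the date termination becomes effective.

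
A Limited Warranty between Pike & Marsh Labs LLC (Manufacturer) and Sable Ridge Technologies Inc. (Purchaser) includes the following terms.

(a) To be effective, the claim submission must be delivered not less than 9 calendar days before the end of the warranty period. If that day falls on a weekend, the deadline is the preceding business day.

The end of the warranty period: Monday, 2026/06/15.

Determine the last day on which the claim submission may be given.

2026/06/15 minus 9 days is 2026/06/06. That is a Saturday, so the deadline moves back to Friday, 2026/06/05.

2026/06/05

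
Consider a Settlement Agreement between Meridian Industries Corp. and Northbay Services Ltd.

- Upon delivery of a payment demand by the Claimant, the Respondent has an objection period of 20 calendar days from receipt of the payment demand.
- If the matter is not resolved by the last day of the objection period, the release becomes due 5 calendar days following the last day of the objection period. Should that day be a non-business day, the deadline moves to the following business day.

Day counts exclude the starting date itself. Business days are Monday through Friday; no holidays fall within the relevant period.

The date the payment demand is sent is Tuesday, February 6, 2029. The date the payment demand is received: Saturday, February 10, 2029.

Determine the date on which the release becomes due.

The last day of the objection period: February 10, 2029 + 20 days = March 2, 2029.
Adding 5 calendar days to March 2, 2029 gives March 7, 2029, which is the date on which the release becomes due. March 7, 2029 is a Wednesday, so no roll-forward applies.

March 7, 2029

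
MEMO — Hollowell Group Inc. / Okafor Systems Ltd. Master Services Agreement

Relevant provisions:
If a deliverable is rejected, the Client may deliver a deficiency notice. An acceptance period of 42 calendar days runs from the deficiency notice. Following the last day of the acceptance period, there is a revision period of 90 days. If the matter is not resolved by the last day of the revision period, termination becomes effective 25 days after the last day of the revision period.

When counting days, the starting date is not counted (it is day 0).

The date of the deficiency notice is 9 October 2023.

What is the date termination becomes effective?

Adding 42 calendar days to 9 October 2023 gives 20 November 2023, which is the last day of the acceptance period.
The last day of the revision period: 20 November 2023 + 90 days = 18 February 2024.
The date termination becomes effective: 18 February 2024 + 25 days = 14 March 2024.

14 March 2024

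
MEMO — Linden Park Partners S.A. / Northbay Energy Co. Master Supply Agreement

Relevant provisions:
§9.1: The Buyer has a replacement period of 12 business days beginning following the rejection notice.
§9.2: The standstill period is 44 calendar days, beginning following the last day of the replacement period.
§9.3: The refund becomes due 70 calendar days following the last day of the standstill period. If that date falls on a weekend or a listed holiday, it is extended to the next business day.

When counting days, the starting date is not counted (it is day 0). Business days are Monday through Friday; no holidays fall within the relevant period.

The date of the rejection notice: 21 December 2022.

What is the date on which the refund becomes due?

1 May 2023

The last day of the replacement period: 12 business days after Wednesday, 21 December 2022, skipping weekends — Dec 22, Dec 23, Dec 26, Dec 27, …, Jan 4, Jan 5, Jan 6 — lands on Friday, 6 January 2023.
The last day of the standstill period: 44 calendar days after 6 January 2023 is 19 February 2023.
The date on which the refund becomes due: 19 February 2023 + 70 days = 30 April 2023. That falls on a Sunday, so it rolls to the next business day, Monday, 1 May 2023.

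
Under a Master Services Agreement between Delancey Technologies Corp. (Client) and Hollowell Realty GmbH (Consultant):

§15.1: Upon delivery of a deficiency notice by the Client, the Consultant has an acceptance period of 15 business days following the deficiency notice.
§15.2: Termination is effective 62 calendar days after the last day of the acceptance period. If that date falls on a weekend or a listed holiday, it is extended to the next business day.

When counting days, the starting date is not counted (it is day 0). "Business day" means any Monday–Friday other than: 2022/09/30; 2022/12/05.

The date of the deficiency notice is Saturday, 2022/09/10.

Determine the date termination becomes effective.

From Saturday, 2022/09/10, 15 business days (Sep 12, Sep 13, Sep 14, Sep 15, …, Sep 28, Sep 29, Oct 3, skipping weekends and the listed holiday on Sep 30) brings us to Monday, 2022/10/03, which is the last day of the acceptance period.
The date termination becomes effective: 2022/10/03 + 62 days = 2022/12/04. That falls on a Sunday, so it rolls to the next business day, Tuesday, 2022/12/06.

2022/12/06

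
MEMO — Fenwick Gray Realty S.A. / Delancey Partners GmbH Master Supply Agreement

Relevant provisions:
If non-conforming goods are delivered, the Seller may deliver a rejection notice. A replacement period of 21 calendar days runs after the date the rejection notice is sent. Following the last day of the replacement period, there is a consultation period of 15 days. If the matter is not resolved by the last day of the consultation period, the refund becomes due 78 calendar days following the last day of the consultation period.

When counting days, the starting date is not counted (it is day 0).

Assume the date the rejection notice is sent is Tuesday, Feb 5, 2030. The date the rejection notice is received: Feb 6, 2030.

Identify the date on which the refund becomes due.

May 30, 2030

The last day of the replacement period: 21 calendar days after Feb 5, 2030 is Feb 26, 2030.
Adding 15 calendar days to Feb 26, 2030 gives Mar 13, 2030, which is the last day of the consultation period.
The date on which the refund becomes due: Mar 13, 2030 + 78 days = May 30, 2030.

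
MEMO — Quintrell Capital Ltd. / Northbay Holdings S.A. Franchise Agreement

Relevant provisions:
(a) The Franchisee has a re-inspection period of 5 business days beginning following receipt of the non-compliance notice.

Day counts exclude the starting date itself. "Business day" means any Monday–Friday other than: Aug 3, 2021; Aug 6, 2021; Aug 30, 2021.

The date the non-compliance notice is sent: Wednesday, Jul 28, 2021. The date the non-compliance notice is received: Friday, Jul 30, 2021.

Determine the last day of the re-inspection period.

Aug 10, 2021

The last day of the re-inspection period: 5 business days after Friday, Jul 30, 2021, skipping weekends and the listed holidays on Aug 3, Aug 6 — Aug 2, Aug 4, Aug 5, Aug 9, Aug 10 — lands on Tuesday, Aug 10, 2021.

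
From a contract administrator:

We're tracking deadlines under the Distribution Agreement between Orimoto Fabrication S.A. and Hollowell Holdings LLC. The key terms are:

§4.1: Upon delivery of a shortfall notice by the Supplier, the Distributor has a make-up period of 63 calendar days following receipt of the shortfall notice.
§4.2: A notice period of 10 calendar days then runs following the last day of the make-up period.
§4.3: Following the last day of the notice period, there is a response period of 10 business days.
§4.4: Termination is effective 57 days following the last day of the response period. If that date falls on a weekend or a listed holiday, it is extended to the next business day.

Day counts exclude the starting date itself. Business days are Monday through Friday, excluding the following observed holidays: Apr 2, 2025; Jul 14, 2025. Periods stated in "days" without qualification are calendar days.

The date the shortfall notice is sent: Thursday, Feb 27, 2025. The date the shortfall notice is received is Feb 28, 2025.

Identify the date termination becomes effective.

Jul 22, 2025

The last day of the make-up period: Feb 28, 2025 + 63 days = May 2, 2025.
The last day of the notice period: May 2, 2025 + 10 days = May 12, 2025.
The last day of the response period: 10 business days after Monday, May 12, 2025, skipping weekends — May 13, May 14, May 15, May 16, May 19, May 20, May 21, May 22, May 23, May 26 — lands on Monday, May 26, 2025.
The date termination becomes effective: 57 calendar days after May 26, 2025 is Jul 22, 2025. Jul 22, 2025 is a Tuesday and is not a listed holiday, so no roll-forward applies.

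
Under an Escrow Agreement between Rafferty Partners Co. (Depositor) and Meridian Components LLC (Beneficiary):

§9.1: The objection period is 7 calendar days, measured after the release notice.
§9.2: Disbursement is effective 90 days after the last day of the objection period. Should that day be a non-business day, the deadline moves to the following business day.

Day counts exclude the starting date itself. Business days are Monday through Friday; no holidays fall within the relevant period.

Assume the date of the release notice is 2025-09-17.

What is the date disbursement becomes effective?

2025-12-23

The last day of the objection period: 7 calendar days after 2025-09-17 is 2025-09-24.
Adding 90 calendar days to 2025-09-24 gives 2025-12-23, which is the date disbursement becomes effective. 2025-12-23 is a Tuesday, so no roll-forward applies.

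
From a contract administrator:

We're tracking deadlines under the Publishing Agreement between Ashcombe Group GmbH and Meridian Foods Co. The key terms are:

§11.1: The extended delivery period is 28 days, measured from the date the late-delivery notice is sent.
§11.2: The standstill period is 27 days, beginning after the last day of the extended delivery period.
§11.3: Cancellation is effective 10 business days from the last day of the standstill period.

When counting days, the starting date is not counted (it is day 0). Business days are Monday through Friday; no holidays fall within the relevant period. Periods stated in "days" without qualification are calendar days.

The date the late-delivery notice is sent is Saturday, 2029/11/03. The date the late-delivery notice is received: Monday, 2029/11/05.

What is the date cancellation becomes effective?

The last day of the extended delivery period: 2029/11/03 + 28 days = 2029/12/01.
The last day of the standstill period: 27 calendar days after 2029/12/01 is 2029/12/28.
The date cancellation becomes effective: counting 10 business days from Friday, 2029/12/28 (Dec 31, Jan 1, Jan 2, Jan 3, Jan 4, Jan 7, Jan 8, Jan 9, Jan 10, Jan 11, skipping weekends) reaches Friday, 2030/01/11.

2030/01/11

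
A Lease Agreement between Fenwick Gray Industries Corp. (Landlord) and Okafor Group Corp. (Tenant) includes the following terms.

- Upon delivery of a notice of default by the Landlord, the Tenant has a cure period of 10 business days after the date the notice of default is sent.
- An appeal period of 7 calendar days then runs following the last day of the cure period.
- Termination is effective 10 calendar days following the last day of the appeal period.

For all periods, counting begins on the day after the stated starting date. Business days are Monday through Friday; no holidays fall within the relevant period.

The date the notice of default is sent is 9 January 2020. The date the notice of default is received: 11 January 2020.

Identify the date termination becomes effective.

9 February 2020

From Thursday, 9 January 2020, 10 business days (Jan 10, Jan 13, Jan 14, Jan 15, Jan 16, Jan 17, Jan 20, Jan 21, Jan 22, Jan 23, skipping weekends) brings us to Thursday, 23 January 2020, which is the last day of the cure period.
The last day of the appeal period: 7 calendar days after 23 January 2020 is 30 January 2020.
The date termination becomes effective: 10 calendar days after 30 January 2020 is 9 February 2020.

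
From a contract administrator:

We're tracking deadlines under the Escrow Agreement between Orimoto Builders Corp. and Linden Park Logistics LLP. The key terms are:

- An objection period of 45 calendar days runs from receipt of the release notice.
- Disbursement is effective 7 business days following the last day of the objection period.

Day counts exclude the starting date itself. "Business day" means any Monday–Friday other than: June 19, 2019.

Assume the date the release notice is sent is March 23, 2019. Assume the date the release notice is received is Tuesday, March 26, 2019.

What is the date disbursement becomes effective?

May 21, 2019

The last day of the objection period: 45 calendar days after March 26, 2019 is May 10, 2019.
The date disbursement becomes effective: 7 business days after Friday, May 10, 2019, skipping weekends — May 13, May 14, May 15, May 16, May 17, May 20, May 21 — lands on Tuesday, May 21, 2019.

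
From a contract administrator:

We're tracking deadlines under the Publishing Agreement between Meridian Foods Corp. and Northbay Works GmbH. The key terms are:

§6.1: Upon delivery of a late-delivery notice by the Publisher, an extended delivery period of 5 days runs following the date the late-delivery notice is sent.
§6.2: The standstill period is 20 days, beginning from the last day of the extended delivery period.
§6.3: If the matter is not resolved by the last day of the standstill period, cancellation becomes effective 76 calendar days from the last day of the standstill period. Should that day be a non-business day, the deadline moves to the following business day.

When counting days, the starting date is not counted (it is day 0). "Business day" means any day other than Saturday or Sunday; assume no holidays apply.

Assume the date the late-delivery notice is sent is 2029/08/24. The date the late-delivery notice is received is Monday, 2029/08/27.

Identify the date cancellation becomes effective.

2029/12/03

The last day of the extended delivery period: 5 calendar days after 2029/08/24 is 2029/08/29.
Adding 20 calendar days to 2029/08/29 gives 2029/09/18, which is the last day of the standstill period.
The date cancellation becomes effective: 76 calendar days after 2029/09/18 is 2029/12/03. 2029/12/03 is a Monday, so no roll-forward applies.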